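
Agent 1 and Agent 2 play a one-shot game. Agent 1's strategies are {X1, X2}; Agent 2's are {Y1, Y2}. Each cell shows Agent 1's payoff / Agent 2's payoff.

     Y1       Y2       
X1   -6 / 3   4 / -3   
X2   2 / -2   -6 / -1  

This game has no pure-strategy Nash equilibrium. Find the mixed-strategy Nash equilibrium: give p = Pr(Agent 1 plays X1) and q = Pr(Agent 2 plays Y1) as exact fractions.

p = 1/7, q = 5/9

In a mixed NE each player is indifferent between their pure strategies, so the opponent's mix sets the indifference.
Agent 2 indifferent between Y1 and Y2: p·3 + (1−p)·(-2) = p·(-3) + (1−p)·(-1) ⟹ (-2) + 5p = (-1) + (-2)p ⟹ p = 1/7.
Agent 1 indifferent between X1 and X2: q·(-6) + (1−q)·4 = q·2 + (1−q)·(-6) ⟹ 4 + (-10)q = (-6) + 8q ⟹ q = 5/9.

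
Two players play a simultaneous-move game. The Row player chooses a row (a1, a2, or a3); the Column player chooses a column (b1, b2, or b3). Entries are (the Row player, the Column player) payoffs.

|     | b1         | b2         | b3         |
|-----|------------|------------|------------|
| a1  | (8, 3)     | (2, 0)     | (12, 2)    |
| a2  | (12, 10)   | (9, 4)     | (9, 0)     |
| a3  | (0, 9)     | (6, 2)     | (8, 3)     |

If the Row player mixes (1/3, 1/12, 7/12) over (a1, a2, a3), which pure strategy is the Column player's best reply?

The Column player's best reply maximizes expected payoff against the mix.
b1: (1/3)·3 + (1/12)·10 + (7/12)·9 = 85/12
b2: (1/3)·0 + (1/12)·4 + (7/12)·2 = 3/2
b3: (1/3)·2 + (1/12)·0 + (7/12)·3 = 29/12
Highest expected payoff is 85/12, from b1.

b1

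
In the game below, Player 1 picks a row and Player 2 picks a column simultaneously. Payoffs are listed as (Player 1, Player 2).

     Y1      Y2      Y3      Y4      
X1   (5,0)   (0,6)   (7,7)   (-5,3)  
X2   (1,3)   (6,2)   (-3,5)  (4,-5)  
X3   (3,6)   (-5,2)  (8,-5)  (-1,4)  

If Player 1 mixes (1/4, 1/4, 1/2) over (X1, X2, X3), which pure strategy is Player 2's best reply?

Compute Player 2's expected payoff from each pure strategy against the given mix.
Y1: (1/4)·0 + (1/4)·3 + (1/2)·6 = 15/4
Y2: (1/4)·6 + (1/4)·2 + (1/2)·2 = 3
Y3: (1/4)·7 + (1/4)·5 + (1/2)·(-5) = 1/2
Y4: (1/4)·3 + (1/4)·(-5) + (1/2)·4 = 3/2
Highest expected payoff is 15/4, from Y1.

Y1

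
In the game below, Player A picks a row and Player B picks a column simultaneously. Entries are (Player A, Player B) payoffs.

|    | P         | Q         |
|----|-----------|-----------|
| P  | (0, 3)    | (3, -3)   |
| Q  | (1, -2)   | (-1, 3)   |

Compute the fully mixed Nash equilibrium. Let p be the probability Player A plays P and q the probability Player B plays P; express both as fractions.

p = 5/11, q = 4/5

Each player's mixing probability is pinned down by making the *other* player indifferent.
Player B indifferent between P and Q: p·3 + (1−p)·(-2) = p·(-3) + (1−p)·3 ⟹ (-2) + 5p = 3 + (-6)p ⟹ p = 5/11.
Player A indifferent between P and Q: q·0 + (1−q)·3 = q·1 + (1−q)·(-1) ⟹ 3 + (-3)q = (-1) + 2q ⟹ q = 4/5.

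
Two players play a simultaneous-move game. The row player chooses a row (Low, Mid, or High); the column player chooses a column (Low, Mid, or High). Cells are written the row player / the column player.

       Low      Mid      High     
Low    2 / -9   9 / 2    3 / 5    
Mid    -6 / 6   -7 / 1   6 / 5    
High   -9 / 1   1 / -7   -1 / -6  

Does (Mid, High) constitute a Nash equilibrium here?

No

Holding the column player at High: the row player gets 6 from Mid, versus 3 from Low, -1 from High. No profitable deviation for the row player.
Holding the row player at Mid: the column player gets 5 from High but could get 6 by switching to Low. The column player has a profitable deviation.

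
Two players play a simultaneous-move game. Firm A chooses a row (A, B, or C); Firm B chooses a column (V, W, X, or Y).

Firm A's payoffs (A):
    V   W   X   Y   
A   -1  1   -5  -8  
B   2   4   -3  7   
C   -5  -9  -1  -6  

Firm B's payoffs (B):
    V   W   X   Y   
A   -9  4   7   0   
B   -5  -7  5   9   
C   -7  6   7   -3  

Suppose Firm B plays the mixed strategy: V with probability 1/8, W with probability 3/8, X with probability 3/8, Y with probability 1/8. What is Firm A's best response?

Compute Firm A's expected payoff from each pure strategy against the given mix.
A: (1/8)·(-1) + (3/8)·1 + (3/8)·(-5) + (1/8)·(-8) = -21/8
B: (1/8)·2 + (3/8)·4 + (3/8)·(-3) + (1/8)·7 = 3/2
C: (1/8)·(-5) + (3/8)·(-9) + (3/8)·(-1) + (1/8)·(-6) = -41/8
Highest expected payoff is 3/2, from B.

B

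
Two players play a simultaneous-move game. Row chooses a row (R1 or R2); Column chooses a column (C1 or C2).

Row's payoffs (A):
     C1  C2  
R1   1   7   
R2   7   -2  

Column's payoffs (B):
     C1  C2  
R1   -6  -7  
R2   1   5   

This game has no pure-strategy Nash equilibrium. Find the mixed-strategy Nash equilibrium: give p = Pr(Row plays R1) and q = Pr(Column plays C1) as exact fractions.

Each player's mixing probability is pinned down by making the *other* player indifferent.
Column indifferent between C1 and C2: p·(-6) + (1−p)·1 = p·(-7) + (1−p)·5 ⟹ 1 + (-7)p = 5 + (-12)p ⟹ p = 4/5.
Row indifferent between R1 and R2: q·1 + (1−q)·7 = q·7 + (1−q)·(-2) ⟹ 7 + (-6)q = (-2) + 9q ⟹ q = 3/5.

p = 4/5, q = 3/5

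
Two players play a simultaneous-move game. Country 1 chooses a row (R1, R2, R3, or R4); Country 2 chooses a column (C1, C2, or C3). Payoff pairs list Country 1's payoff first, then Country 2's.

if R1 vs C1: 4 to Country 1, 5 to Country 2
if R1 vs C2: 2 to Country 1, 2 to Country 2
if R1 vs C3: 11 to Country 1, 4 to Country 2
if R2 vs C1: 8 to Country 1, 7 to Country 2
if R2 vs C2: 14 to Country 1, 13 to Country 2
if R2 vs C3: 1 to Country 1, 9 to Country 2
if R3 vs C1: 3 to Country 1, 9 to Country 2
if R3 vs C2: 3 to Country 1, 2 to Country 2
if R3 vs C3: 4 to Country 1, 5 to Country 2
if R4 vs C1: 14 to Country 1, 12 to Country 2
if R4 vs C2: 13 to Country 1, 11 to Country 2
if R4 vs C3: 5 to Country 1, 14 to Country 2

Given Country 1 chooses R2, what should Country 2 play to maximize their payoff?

C2

With Country 1 fixed at R2, Country 2's payoffs are: C1 → 7, C2 → 13, C3 → 9.
The maximum is 13, achieved by C2.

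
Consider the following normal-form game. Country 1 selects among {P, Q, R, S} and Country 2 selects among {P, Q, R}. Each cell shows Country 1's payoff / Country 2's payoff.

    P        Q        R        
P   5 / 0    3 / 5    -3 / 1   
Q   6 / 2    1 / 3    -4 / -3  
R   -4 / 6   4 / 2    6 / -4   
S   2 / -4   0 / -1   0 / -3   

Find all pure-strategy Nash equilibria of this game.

Check mutual best responses: a cell is a NE iff neither player can gain by unilaterally deviating.
Country 1's best responses — vs P: Q (payoff 6); vs Q: R (payoff 4); vs R: R (payoff 6).
Country 2's best responses — vs P: Q (payoff 5); vs Q: Q (payoff 3); vs R: P (payoff 6); vs S: Q (payoff -1).
No cell has both players best-responding. For instance, Country 1's best reply to R is R, but against R Country 2 prefers P over R.

No pure-strategy Nash equilibrium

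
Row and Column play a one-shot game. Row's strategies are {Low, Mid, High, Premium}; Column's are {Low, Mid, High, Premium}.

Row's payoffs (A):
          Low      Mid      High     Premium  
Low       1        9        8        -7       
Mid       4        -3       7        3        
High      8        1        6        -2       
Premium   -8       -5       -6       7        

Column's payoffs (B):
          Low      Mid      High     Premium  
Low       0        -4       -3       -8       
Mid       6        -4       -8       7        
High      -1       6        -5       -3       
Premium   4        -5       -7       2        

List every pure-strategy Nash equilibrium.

No pure-strategy Nash equilibrium

A profile is a Nash equilibrium when each player is best-responding to the other.
Row's best responses — vs Low: High (payoff 8); vs Mid: Low (payoff 9); vs High: Low (payoff 8); vs Premium: Premium (payoff 7).
Column's best responses — vs Low: Low (payoff 0); vs Mid: Premium (payoff 7); vs High: Mid (payoff 6); vs Premium: Low (payoff 4).
No cell has both players best-responding. For instance, Row's best reply to Premium is Premium, but against Premium Column prefers Low over Premium.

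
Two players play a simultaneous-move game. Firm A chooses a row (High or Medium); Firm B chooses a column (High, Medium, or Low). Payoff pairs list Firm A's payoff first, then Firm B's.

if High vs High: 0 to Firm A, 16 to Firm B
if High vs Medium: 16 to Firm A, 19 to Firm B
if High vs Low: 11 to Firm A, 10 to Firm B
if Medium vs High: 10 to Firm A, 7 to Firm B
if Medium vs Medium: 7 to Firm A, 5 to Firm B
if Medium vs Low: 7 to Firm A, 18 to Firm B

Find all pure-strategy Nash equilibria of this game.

Find each player's best response to every opponent strategy; NE are the intersections.
Firm A's best responses — vs High: Medium (payoff 10); vs Medium: High (payoff 16); vs Low: High (payoff 11).
Firm B's best responses — vs High: Medium (payoff 19); vs Medium: Low (payoff 18).
The only mutual best response is (High, Medium); neither player gains by switching there.

(High, Medium)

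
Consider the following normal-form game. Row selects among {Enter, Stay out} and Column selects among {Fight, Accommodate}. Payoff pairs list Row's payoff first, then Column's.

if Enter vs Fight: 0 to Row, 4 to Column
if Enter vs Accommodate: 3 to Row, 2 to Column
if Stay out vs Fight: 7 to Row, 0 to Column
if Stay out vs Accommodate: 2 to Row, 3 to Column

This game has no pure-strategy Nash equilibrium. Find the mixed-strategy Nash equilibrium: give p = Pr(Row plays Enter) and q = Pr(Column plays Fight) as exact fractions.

p = 3/5, q = 1/8

In a mixed NE each player is indifferent between their pure strategies, so the opponent's mix sets the indifference.
Column indifferent between Fight and Accommodate: p·4 + (1−p)·0 = p·2 + (1−p)·3 ⟹ 0 + 4p = 3 + (-1)p ⟹ p = 3/5.
Row indifferent between Enter and Stay out: q·0 + (1−q)·3 = q·7 + (1−q)·2 ⟹ 3 + (-3)q = 2 + 5q ⟹ q = 1/8.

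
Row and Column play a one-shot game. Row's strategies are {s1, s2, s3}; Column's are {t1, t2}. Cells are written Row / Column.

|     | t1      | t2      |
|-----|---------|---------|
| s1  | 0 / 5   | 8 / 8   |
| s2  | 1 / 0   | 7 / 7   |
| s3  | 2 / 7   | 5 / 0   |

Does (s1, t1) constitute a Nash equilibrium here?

No

Holding Column at t1: Row gets 0 from s1 but could get 2 by switching to s3. Row has a profitable deviation.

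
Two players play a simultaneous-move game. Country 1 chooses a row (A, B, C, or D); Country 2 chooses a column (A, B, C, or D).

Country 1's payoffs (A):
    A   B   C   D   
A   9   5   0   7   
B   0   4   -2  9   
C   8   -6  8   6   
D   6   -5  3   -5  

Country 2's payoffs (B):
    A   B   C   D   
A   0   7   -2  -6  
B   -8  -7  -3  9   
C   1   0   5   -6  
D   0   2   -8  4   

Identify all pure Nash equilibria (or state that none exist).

Check mutual best responses: a cell is a NE iff neither player can gain by unilaterally deviating.
Country 1's best responses — vs A: A (payoff 9); vs B: A (payoff 5); vs C: C (payoff 8); vs D: B (payoff 9).
Country 2's best responses — vs A: B (payoff 7); vs B: D (payoff 9); vs C: C (payoff 5); vs D: D (payoff 4).
Mutual best responses occur at (A, B), (B, D), and (C, C); at each, neither player gains by switching.

(A, B), (B, D), and (C, C)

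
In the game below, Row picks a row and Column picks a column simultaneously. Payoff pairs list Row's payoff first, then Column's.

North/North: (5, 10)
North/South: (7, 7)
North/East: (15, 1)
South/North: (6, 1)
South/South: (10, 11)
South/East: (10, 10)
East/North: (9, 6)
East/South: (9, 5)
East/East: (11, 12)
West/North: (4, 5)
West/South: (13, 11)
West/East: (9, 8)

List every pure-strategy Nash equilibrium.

(West, South)

Find each player's best response to every opponent strategy; NE are the intersections.
Row's best responses — vs North: East (payoff 9); vs South: West (payoff 13); vs East: North (payoff 15).
Column's best responses — vs North: North (payoff 10); vs South: South (payoff 11); vs East: East (payoff 12); vs West: South (payoff 11).
The only mutual best response is (West, South); neither player gains by switching there.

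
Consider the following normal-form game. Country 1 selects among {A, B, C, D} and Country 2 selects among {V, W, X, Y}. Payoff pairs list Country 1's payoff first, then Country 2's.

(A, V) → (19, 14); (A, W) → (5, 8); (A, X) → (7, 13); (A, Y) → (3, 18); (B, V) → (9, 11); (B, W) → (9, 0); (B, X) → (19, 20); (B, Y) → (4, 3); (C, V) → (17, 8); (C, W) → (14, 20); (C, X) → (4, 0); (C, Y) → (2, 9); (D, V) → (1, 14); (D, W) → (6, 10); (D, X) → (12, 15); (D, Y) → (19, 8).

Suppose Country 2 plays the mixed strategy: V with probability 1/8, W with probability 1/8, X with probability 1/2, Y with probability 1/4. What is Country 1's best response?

Country 1's best reply maximizes expected payoff against the mix.
A: (1/8)·19 + (1/8)·5 + (1/2)·7 + (1/4)·3 = 29/4
B: (1/8)·9 + (1/8)·9 + (1/2)·19 + (1/4)·4 = 51/4
C: (1/8)·17 + (1/8)·14 + (1/2)·4 + (1/4)·2 = 51/8
D: (1/8)·1 + (1/8)·6 + (1/2)·12 + (1/4)·19 = 93/8
Highest expected payoff is 51/4, from B.

B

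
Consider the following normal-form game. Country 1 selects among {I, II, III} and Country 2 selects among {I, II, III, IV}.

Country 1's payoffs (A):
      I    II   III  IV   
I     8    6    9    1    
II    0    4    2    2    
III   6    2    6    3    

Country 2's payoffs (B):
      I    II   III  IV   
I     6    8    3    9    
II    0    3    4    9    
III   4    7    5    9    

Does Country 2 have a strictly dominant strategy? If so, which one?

Check whether one of Country 2's strategies beats all alternatives regardless of what the opponent does.
IV strictly dominates: vs I: 9 > each of {6, 8, 3}; vs II: 9 > each of {0, 3, 4}; vs III: 9 > each of {4, 7, 5}.

IV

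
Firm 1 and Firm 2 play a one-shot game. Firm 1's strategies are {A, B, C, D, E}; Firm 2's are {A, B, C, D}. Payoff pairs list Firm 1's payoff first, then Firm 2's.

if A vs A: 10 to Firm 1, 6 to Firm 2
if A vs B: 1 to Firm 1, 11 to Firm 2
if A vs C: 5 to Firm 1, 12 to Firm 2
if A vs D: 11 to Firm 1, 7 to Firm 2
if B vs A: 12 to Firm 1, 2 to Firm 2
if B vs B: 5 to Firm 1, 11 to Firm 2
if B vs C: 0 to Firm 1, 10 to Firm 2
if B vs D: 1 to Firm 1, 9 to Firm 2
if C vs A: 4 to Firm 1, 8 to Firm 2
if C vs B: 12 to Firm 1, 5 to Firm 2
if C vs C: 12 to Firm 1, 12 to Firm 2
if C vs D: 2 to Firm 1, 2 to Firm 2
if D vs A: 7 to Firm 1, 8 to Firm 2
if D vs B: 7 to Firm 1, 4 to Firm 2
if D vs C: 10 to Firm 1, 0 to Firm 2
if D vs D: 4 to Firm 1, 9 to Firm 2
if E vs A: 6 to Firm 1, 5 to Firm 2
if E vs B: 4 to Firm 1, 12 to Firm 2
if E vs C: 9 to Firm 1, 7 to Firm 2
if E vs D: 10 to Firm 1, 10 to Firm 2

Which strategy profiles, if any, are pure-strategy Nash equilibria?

(C, C)

Find each player's best response to every opponent strategy; NE are the intersections.
Firm 1's best responses — vs A: B (payoff 12); vs B: C (payoff 12); vs C: C (payoff 12); vs D: A (payoff 11).
Firm 2's best responses — vs A: C (payoff 12); vs B: B (payoff 11); vs C: C (payoff 12); vs D: D (payoff 9); vs E: B (payoff 12).
The only mutual best response is (C, C); neither player gains by switching there.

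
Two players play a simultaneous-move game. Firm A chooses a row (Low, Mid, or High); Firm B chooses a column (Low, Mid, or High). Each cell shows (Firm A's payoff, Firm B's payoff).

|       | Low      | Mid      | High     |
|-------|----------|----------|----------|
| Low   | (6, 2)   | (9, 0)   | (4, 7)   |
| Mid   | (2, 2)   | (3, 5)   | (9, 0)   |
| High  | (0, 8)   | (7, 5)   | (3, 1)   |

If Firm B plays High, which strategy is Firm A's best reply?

Mid

With Firm B fixed at High, Firm A's payoffs are: Low → 4, Mid → 9, High → 3.
The maximum is 9, achieved by Mid.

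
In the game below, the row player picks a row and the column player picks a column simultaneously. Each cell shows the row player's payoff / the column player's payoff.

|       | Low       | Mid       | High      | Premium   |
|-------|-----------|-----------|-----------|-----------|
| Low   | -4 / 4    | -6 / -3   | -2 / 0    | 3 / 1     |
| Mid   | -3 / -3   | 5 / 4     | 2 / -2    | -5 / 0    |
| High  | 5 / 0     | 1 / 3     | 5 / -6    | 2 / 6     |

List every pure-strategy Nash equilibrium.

(Mid, Mid)

Check mutual best responses: a cell is a NE iff neither player can gain by unilaterally deviating.
The row player's best responses — vs Low: High (payoff 5); vs Mid: Mid (payoff 5); vs High: High (payoff 5); vs Premium: Low (payoff 3).
The column player's best responses — vs Low: Low (payoff 4); vs Mid: Mid (payoff 4); vs High: Premium (payoff 6).
The only mutual best response is (Mid, Mid); neither player gains by switching there.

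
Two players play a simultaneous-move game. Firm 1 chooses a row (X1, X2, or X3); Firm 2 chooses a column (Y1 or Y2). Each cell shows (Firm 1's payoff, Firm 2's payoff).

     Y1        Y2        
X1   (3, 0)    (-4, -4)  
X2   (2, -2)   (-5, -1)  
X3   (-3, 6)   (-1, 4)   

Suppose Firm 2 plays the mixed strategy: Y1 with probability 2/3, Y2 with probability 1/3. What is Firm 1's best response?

Firm 1's best reply maximizes expected payoff against the mix.
X1: (2/3)·3 + (1/3)·(-4) = 2/3
X2: (2/3)·2 + (1/3)·(-5) = -1/3
X3: (2/3)·(-3) + (1/3)·(-1) = -7/3
Highest expected payoff is 2/3, from X1.

X1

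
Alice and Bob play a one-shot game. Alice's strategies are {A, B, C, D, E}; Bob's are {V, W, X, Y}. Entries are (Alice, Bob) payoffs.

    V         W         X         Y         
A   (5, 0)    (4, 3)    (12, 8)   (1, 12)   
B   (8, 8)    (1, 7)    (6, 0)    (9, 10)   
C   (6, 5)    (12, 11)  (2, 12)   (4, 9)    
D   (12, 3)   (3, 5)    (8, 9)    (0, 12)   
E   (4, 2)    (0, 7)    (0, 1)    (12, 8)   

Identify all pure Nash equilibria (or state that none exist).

(E, Y)

Find each player's best response to every opponent strategy; NE are the intersections.
Alice's best responses — vs V: D (payoff 12); vs W: C (payoff 12); vs X: A (payoff 12); vs Y: E (payoff 12).
Bob's best responses — vs A: Y (payoff 12); vs B: Y (payoff 10); vs C: X (payoff 12); vs D: Y (payoff 12); vs E: Y (payoff 8).
The only mutual best response is (E, Y); neither player gains by switching there.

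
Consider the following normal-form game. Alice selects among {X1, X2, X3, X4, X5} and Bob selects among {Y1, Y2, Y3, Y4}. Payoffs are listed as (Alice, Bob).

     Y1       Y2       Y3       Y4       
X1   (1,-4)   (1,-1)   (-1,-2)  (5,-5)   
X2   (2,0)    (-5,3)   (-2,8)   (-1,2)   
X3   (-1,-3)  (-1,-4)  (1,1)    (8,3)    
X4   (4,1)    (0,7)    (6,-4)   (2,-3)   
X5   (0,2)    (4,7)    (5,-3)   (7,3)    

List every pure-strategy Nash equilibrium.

(X3, Y4) and (X5, Y2)

Check mutual best responses: a cell is a NE iff neither player can gain by unilaterally deviating.
Alice's best responses — vs Y1: X4 (payoff 4); vs Y2: X5 (payoff 4); vs Y3: X4 (payoff 6); vs Y4: X3 (payoff 8).
Bob's best responses — vs X1: Y2 (payoff -1); vs X2: Y3 (payoff 8); vs X3: Y4 (payoff 3); vs X4: Y2 (payoff 7); vs X5: Y2 (payoff 7).
Mutual best responses occur at (X3, Y4) and (X5, Y2); at each, neither player gains by switching.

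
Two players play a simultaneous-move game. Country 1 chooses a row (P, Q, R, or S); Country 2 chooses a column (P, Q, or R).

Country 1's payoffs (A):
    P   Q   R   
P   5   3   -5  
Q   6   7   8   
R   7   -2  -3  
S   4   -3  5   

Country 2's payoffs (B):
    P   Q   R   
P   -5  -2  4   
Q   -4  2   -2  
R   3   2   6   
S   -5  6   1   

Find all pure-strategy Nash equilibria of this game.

(Q, Q)

A profile is a Nash equilibrium when each player is best-responding to the other.
Country 1's best responses — vs P: R (payoff 7); vs Q: Q (payoff 7); vs R: Q (payoff 8).
Country 2's best responses — vs P: R (payoff 4); vs Q: Q (payoff 2); vs R: R (payoff 6); vs S: Q (payoff 6).
The only mutual best response is (Q, Q); neither player gains by switching there.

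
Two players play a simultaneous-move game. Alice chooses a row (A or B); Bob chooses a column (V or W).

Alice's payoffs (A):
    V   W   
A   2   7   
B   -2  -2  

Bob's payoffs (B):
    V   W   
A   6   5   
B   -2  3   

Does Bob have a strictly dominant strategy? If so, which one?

A strategy is strictly dominant if it gives Bob a strictly higher payoff than every other strategy, against every choice by the opponent.
V is not dominant: against B, W gives 3 > -2.
W is not dominant: against A, V gives 6 > 5.
No single strategy is best against every opponent action.

None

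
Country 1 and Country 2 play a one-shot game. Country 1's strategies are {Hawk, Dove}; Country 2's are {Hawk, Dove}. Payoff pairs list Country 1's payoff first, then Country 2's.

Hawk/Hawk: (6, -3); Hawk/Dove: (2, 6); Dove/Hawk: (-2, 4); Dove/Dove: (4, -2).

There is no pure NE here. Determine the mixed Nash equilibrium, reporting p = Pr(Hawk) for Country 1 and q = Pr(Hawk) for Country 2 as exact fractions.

In a mixed NE each player is indifferent between their pure strategies, so the opponent's mix sets the indifference.
Country 2 indifferent between Hawk and Dove: p·(-3) + (1−p)·4 = p·6 + (1−p)·(-2) ⟹ 4 + (-7)p = (-2) + 8p ⟹ p = 2/5.
Country 1 indifferent between Hawk and Dove: q·6 + (1−q)·2 = q·(-2) + (1−q)·4 ⟹ 2 + 4q = 4 + (-6)q ⟹ q = 1/5.

p = 2/5, q = 1/5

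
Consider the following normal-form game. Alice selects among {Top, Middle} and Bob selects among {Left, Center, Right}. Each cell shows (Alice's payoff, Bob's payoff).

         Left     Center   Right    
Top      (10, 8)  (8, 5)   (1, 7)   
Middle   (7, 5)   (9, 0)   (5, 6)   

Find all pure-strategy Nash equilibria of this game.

(Top, Left) and (Middle, Right)

A profile is a Nash equilibrium when each player is best-responding to the other.
Alice's best responses — vs Left: Top (payoff 10); vs Center: Middle (payoff 9); vs Right: Middle (payoff 5).
Bob's best responses — vs Top: Left (payoff 8); vs Middle: Right (payoff 6).
Mutual best responses occur at (Top, Left) and (Middle, Right); at each, neither player gains by switching.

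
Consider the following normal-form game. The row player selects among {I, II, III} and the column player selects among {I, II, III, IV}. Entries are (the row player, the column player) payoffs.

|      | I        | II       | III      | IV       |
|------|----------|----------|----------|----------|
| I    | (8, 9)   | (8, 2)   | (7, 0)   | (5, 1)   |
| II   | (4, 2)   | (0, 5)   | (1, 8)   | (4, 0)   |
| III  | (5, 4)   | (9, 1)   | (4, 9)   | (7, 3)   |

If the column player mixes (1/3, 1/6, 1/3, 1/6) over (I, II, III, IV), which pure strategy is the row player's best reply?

The row player's best reply maximizes expected payoff against the mix.
I: (1/3)·8 + (1/6)·8 + (1/3)·7 + (1/6)·5 = 43/6
II: (1/3)·4 + (1/6)·0 + (1/3)·1 + (1/6)·4 = 7/3
III: (1/3)·5 + (1/6)·9 + (1/3)·4 + (1/6)·7 = 17/3
Highest expected payoff is 43/6, from I.

I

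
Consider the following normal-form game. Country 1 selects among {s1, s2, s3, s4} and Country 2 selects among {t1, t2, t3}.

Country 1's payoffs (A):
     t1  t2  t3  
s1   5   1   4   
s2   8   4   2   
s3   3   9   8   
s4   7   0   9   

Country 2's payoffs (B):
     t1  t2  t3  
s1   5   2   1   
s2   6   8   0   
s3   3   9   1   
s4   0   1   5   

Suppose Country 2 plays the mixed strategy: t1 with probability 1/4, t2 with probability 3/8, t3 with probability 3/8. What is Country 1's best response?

s3

Compute Country 1's expected payoff from each pure strategy against the given mix.
s1: (1/4)·5 + (3/8)·1 + (3/8)·4 = 25/8
s2: (1/4)·8 + (3/8)·4 + (3/8)·2 = 17/4
s3: (1/4)·3 + (3/8)·9 + (3/8)·8 = 57/8
s4: (1/4)·7 + (3/8)·0 + (3/8)·9 = 41/8
Highest expected payoff is 57/8, from s3.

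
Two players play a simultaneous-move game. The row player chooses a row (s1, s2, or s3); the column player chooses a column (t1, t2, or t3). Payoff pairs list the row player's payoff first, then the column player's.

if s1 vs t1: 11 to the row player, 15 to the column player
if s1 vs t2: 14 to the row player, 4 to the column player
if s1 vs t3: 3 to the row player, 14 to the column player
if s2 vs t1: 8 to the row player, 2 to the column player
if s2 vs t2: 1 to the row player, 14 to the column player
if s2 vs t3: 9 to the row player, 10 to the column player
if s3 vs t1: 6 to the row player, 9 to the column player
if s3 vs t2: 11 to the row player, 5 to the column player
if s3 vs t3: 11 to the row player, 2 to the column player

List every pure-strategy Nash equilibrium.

Find each player's best response to every opponent strategy; NE are the intersections.
The row player's best responses — vs t1: s1 (payoff 11); vs t2: s1 (payoff 14); vs t3: s3 (payoff 11).
The column player's best responses — vs s1: t1 (payoff 15); vs s2: t2 (payoff 14); vs s3: t1 (payoff 9).
The only mutual best response is (s1, t1); neither player gains by switching there.

(s1, t1)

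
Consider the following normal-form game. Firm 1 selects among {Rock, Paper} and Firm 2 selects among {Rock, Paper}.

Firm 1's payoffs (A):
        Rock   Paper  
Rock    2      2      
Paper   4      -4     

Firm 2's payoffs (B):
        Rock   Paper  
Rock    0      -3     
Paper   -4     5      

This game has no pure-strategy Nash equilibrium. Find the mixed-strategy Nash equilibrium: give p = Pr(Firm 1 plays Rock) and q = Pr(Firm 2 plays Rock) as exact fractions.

In a mixed NE each player is indifferent between their pure strategies, so the opponent's mix sets the indifference.
Firm 2 indifferent between Rock and Paper: p·0 + (1−p)·(-4) = p·(-3) + (1−p)·5 ⟹ (-4) + 4p = 5 + (-8)p ⟹ p = 3/4.
Firm 1 indifferent between Rock and Paper: q·2 + (1−q)·2 = q·4 + (1−q)·(-4) ⟹ 2 + 0q = (-4) + 8q ⟹ q = 3/4.

p = 3/4, q = 3/4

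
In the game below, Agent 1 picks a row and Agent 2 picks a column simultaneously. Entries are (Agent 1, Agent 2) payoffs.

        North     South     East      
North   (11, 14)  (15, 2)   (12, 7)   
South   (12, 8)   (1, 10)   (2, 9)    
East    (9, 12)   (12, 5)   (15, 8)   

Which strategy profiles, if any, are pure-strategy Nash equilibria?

A profile is a Nash equilibrium when each player is best-responding to the other.
Agent 1's best responses — vs North: South (payoff 12); vs South: North (payoff 15); vs East: East (payoff 15).
Agent 2's best responses — vs North: North (payoff 14); vs South: South (payoff 10); vs East: North (payoff 12).
No cell has both players best-responding. For instance, Agent 1's best reply to East is East, but against East Agent 2 prefers North over East.

No pure-strategy Nash equilibrium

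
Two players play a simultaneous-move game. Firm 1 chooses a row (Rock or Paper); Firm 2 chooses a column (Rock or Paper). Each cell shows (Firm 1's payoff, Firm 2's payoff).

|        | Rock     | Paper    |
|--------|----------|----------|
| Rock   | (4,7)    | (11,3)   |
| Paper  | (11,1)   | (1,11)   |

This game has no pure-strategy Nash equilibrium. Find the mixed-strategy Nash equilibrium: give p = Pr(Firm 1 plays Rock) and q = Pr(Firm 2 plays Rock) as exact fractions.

Each player's mixing probability is pinned down by making the *other* player indifferent.
Firm 2 indifferent between Rock and Paper: p·7 + (1−p)·1 = p·3 + (1−p)·11 ⟹ 1 + 6p = 11 + (-8)p ⟹ p = 5/7.
Firm 1 indifferent between Rock and Paper: q·4 + (1−q)·11 = q·11 + (1−q)·1 ⟹ 11 + (-7)q = 1 + 10q ⟹ q = 10/17.

p = 5/7, q = 10/17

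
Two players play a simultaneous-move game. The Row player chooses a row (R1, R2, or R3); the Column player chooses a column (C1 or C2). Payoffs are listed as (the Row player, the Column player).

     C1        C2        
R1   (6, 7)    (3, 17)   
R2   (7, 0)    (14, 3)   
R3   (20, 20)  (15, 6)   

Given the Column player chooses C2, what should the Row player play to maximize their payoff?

R3

With the Column player fixed at C2, the Row player's payoffs are: R1 → 3, R2 → 14, R3 → 15.
The maximum is 15, achieved by R3.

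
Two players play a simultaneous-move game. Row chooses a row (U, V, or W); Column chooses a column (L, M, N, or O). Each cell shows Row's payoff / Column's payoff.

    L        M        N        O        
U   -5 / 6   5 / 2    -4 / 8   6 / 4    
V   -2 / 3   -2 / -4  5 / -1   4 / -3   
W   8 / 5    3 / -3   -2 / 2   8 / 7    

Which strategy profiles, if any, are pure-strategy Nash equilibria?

(W, O)

A profile is a Nash equilibrium when each player is best-responding to the other.
Row's best responses — vs L: W (payoff 8); vs M: U (payoff 5); vs N: V (payoff 5); vs O: W (payoff 8).
Column's best responses — vs U: N (payoff 8); vs V: L (payoff 3); vs W: O (payoff 7).
The only mutual best response is (W, O); neither player gains by switching there.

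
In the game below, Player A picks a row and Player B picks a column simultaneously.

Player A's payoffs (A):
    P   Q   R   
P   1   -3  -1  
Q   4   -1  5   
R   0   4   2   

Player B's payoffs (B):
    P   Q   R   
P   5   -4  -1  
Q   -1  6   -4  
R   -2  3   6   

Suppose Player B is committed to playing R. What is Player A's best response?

Q

With Player B fixed at R, Player A's payoffs are: P → -1, Q → 5, R → 2.
The maximum is 5, achieved by Q.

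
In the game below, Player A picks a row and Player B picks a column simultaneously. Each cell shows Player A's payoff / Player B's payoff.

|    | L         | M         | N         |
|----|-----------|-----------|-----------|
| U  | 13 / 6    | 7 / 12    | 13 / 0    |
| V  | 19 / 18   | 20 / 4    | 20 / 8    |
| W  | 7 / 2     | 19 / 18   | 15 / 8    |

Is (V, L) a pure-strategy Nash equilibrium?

Yes

Holding Player B at L: Player A gets 19 from V, versus 13 from U, 7 from W. No profitable deviation for Player A.
Holding Player A at V: Player B gets 18 from L, versus 4 from M, 8 from N. No profitable deviation for Player B either.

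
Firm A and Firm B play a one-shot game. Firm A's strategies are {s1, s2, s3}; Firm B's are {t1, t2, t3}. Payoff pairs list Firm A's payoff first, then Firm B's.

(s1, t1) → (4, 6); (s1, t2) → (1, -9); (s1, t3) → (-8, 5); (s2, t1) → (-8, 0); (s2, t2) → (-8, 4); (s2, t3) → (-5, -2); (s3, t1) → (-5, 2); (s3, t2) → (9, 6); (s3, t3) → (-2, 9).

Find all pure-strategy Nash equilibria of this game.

Check mutual best responses: a cell is a NE iff neither player can gain by unilaterally deviating.
Firm A's best responses — vs t1: s1 (payoff 4); vs t2: s3 (payoff 9); vs t3: s3 (payoff -2).
Firm B's best responses — vs s1: t1 (payoff 6); vs s2: t2 (payoff 4); vs s3: t3 (payoff 9).
Mutual best responses occur at (s1, t1) and (s3, t3); at each, neither player gains by switching.

(s1, t1) and (s3, t3)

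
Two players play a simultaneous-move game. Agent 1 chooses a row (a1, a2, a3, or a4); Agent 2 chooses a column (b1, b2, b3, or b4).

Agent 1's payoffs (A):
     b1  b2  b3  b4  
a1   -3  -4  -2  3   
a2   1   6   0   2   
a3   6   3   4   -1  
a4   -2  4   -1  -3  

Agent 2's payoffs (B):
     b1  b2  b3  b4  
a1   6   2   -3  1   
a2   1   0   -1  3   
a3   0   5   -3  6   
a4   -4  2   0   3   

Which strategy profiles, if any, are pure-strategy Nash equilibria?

A profile is a Nash equilibrium when each player is best-responding to the other.
Agent 1's best responses — vs b1: a3 (payoff 6); vs b2: a2 (payoff 6); vs b3: a3 (payoff 4); vs b4: a1 (payoff 3).
Agent 2's best responses — vs a1: b1 (payoff 6); vs a2: b4 (payoff 3); vs a3: b4 (payoff 6); vs a4: b4 (payoff 3).
No cell has both players best-responding. For instance, Agent 1's best reply to b2 is a2, but against a2 Agent 2 prefers b4 over b2.

No pure-strategy Nash equilibrium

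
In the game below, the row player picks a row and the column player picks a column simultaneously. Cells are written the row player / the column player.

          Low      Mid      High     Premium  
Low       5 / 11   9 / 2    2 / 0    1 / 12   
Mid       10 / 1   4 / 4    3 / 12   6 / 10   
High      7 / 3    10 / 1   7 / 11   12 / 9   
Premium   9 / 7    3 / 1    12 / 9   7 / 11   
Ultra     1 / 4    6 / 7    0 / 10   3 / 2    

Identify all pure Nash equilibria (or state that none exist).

There is no pure-strategy Nash equilibrium

Check mutual best responses: a cell is a NE iff neither player can gain by unilaterally deviating.
The row player's best responses — vs Low: Mid (payoff 10); vs Mid: High (payoff 10); vs High: Premium (payoff 12); vs Premium: High (payoff 12).
The column player's best responses — vs Low: Premium (payoff 12); vs Mid: High (payoff 12); vs High: High (payoff 11); vs Premium: Premium (payoff 11); vs Ultra: High (payoff 10).
No cell has both players best-responding. For instance, the row player's best reply to Premium is High, but against High the column player prefers High over Premium.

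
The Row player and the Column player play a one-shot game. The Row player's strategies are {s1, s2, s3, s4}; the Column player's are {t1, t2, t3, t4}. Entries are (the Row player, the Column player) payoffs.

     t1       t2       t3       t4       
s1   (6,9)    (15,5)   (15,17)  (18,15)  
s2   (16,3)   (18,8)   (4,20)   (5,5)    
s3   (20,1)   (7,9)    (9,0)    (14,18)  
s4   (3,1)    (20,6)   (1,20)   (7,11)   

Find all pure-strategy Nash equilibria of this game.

A profile is a Nash equilibrium when each player is best-responding to the other.
The Row player's best responses — vs t1: s3 (payoff 20); vs t2: s4 (payoff 20); vs t3: s1 (payoff 15); vs t4: s1 (payoff 18).
The Column player's best responses — vs s1: t3 (payoff 17); vs s2: t3 (payoff 20); vs s3: t4 (payoff 18); vs s4: t3 (payoff 20).
The only mutual best response is (s1, t3); neither player gains by switching there.

(s1, t3)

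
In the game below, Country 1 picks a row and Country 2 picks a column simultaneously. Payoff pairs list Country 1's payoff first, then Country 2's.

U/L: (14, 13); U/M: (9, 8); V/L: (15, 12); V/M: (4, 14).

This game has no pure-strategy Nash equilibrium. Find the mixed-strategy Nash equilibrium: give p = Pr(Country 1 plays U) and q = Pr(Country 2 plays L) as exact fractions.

Each player's mixing probability is pinned down by making the *other* player indifferent.
Country 2 indifferent between L and M: p·13 + (1−p)·12 = p·8 + (1−p)·14 ⟹ 12 + 1p = 14 + (-6)p ⟹ p = 2/7.
Country 1 indifferent between U and V: q·14 + (1−q)·9 = q·15 + (1−q)·4 ⟹ 9 + 5q = 4 + 11q ⟹ q = 5/6.

p = 2/7, q = 5/6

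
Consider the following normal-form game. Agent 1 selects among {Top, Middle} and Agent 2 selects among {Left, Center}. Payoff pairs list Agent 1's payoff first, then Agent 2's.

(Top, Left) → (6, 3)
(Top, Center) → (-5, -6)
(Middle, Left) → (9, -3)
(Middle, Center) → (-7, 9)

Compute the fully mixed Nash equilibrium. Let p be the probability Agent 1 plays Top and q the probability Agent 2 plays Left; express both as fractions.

Each player's mixing probability is pinned down by making the *other* player indifferent.
Agent 2 indifferent between Left and Center: p·3 + (1−p)·(-3) = p·(-6) + (1−p)·9 ⟹ (-3) + 6p = 9 + (-15)p ⟹ p = 4/7.
Agent 1 indifferent between Top and Middle: q·6 + (1−q)·(-5) = q·9 + (1−q)·(-7) ⟹ (-5) + 11q = (-7) + 16q ⟹ q = 2/5.

p = 4/7, q = 2/5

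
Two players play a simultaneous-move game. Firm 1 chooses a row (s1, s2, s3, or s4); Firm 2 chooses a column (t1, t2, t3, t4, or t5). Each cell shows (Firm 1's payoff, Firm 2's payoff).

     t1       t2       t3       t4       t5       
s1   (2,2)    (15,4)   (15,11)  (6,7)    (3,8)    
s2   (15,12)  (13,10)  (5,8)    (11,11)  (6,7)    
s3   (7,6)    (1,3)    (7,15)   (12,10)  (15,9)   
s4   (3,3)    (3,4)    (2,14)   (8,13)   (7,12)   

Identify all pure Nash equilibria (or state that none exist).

A profile is a Nash equilibrium when each player is best-responding to the other.
Firm 1's best responses — vs t1: s2 (payoff 15); vs t2: s1 (payoff 15); vs t3: s1 (payoff 15); vs t4: s3 (payoff 12); vs t5: s3 (payoff 15).
Firm 2's best responses — vs s1: t3 (payoff 11); vs s2: t1 (payoff 12); vs s3: t3 (payoff 15); vs s4: t3 (payoff 14).
Mutual best responses occur at (s1, t3) and (s2, t1); at each, neither player gains by switching.

(s1, t3) and (s2, t1)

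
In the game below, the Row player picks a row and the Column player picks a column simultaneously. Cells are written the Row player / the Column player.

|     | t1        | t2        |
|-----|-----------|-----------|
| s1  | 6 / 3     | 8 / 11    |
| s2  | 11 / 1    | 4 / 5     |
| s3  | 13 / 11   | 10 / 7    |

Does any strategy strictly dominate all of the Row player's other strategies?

Check whether one of the Row player's strategies beats all alternatives regardless of what the opponent does.
s3 strictly dominates: vs t1: 13 > each of {6, 11}; vs t2: 10 > each of {8, 4}.

s3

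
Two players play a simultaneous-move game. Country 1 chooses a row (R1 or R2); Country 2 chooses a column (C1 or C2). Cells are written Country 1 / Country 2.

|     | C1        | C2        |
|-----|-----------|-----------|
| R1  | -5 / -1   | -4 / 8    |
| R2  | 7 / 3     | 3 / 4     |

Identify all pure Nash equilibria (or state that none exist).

(R2, C2)

A profile is a Nash equilibrium when each player is best-responding to the other.
Country 1's best responses — vs C1: R2 (payoff 7); vs C2: R2 (payoff 3).
Country 2's best responses — vs R1: C2 (payoff 8); vs R2: C2 (payoff 4).
The only mutual best response is (R2, C2); neither player gains by switching there.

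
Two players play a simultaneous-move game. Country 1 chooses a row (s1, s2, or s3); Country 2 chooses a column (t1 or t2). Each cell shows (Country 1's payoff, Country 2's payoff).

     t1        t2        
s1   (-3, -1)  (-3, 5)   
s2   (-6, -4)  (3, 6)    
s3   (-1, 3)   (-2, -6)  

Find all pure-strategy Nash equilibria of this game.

Find each player's best response to every opponent strategy; NE are the intersections.
Country 1's best responses — vs t1: s3 (payoff -1); vs t2: s2 (payoff 3).
Country 2's best responses — vs s1: t2 (payoff 5); vs s2: t2 (payoff 6); vs s3: t1 (payoff 3).
Mutual best responses occur at (s2, t2) and (s3, t1); at each, neither player gains by switching.

(s2, t2) and (s3, t1)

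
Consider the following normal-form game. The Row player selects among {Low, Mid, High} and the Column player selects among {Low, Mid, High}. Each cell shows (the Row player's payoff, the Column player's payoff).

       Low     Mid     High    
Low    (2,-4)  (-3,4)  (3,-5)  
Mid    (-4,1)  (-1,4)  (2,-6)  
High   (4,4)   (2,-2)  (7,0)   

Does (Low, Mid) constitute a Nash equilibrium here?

Holding the Column player at Mid: the Row player gets -3 from Low but could get 2 by switching to High. The Row player has a profitable deviation.

No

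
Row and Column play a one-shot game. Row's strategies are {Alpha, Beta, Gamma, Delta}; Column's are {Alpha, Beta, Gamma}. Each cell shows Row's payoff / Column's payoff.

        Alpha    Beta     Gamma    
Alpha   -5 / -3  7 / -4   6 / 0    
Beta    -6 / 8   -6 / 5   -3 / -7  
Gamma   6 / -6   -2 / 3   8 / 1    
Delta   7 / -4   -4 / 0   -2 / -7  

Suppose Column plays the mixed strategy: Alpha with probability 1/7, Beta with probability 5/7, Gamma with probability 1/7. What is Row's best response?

Row's best reply maximizes expected payoff against the mix.
Alpha: (1/7)·(-5) + (5/7)·7 + (1/7)·6 = 36/7
Beta: (1/7)·(-6) + (5/7)·(-6) + (1/7)·(-3) = -39/7
Gamma: (1/7)·6 + (5/7)·(-2) + (1/7)·8 = 4/7
Delta: (1/7)·7 + (5/7)·(-4) + (1/7)·(-2) = -15/7
Highest expected payoff is 36/7, from Alpha.

Alpha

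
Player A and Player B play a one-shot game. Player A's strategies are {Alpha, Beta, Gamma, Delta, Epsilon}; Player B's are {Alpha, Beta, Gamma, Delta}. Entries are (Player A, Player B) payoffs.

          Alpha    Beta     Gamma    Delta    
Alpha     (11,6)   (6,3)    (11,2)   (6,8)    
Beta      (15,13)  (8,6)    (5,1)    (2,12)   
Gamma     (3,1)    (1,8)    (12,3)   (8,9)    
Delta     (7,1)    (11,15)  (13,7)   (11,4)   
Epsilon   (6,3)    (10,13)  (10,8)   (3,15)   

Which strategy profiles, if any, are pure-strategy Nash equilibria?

Find each player's best response to every opponent strategy; NE are the intersections.
Player A's best responses — vs Alpha: Beta (payoff 15); vs Beta: Delta (payoff 11); vs Gamma: Delta (payoff 13); vs Delta: Delta (payoff 11).
Player B's best responses — vs Alpha: Delta (payoff 8); vs Beta: Alpha (payoff 13); vs Gamma: Delta (payoff 9); vs Delta: Beta (payoff 15); vs Epsilon: Delta (payoff 15).
Mutual best responses occur at (Beta, Alpha) and (Delta, Beta); at each, neither player gains by switching.

(Beta, Alpha) and (Delta, Beta)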